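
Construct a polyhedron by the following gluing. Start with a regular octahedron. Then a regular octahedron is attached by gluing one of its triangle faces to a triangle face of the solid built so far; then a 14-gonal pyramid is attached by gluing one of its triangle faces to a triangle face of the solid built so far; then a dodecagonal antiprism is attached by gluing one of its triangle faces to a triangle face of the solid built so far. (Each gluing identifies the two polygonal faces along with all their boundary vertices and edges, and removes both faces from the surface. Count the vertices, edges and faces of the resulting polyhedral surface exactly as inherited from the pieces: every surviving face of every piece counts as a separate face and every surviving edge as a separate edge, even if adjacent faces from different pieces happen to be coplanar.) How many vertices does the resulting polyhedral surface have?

A regular octahedron: V=6, E=12, F=8.
Attach a regular octahedron (V=6, E=12, F=8) along a 3-gon: merge 3 vertices and 3 edges, delete both glued faces → V=9, E=21, F=14.
Attach a 14-gonal pyramid (V=15, E=28, F=15) along a 3-gon: merge 3 vertices and 3 edges, delete both glued faces → V=21, E=46, F=27.
Attach a dodecagonal antiprism (V=24, E=48, F=26) along a 3-gon: merge 3 vertices and 3 edges, delete both glued faces → V=42, E=91, F=51.
Check: V − E + F = 42 − 91 + 51 = 2.

42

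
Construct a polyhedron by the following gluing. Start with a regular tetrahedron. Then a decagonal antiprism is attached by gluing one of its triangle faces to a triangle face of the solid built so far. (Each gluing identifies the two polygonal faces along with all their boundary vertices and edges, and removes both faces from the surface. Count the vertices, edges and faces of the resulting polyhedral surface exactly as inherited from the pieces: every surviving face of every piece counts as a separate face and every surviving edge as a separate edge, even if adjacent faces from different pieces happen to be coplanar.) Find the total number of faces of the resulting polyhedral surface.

24

A regular tetrahedron: V=4, E=6, F=4.
Attach a decagonal antiprism (V=20, E=40, F=22) along a 3-gon: merge 3 vertices and 3 edges, delete both glued faces → V=21, E=43, F=24.
Check: V − E + F = 21 − 43 + 24 = 2.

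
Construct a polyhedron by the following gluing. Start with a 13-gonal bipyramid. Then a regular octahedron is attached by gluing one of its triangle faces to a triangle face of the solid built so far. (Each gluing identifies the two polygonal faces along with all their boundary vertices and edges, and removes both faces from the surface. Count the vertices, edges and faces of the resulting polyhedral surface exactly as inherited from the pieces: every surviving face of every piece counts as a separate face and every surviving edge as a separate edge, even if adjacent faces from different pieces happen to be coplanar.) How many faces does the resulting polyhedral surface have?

32

A 13-gonal bipyramid: V=15, E=39, F=26.
Attach a regular octahedron (V=6, E=12, F=8) along a 3-gon: merge 3 vertices and 3 edges, delete both glued faces → V=18, E=48, F=32.
Check: V − E + F = 18 − 48 + 32 = 2.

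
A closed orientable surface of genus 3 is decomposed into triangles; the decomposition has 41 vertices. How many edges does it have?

χ = 2 − 2·3 = -4, and every face is a triangle so 3F = 2E.
V − E + F = -4 with E = 3F/2 gives 41 − (3/2 − 1)·F = -4, so F = 90 and E = 135.

135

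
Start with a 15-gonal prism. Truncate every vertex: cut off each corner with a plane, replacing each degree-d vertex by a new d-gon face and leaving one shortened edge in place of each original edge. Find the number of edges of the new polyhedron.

The base solid has V = 30, E = 45, F = 17.
Truncation replaces each original edge-end by a new vertex, so V′ = 2E = 90.
Each original edge survives, and each old vertex of degree d contributes d new edges; summing degrees gives Σd = 2E, so E′ = E + 2E = 3E = 135.
Each original face survives and each original vertex becomes one new face: F′ = F + V = 47.

135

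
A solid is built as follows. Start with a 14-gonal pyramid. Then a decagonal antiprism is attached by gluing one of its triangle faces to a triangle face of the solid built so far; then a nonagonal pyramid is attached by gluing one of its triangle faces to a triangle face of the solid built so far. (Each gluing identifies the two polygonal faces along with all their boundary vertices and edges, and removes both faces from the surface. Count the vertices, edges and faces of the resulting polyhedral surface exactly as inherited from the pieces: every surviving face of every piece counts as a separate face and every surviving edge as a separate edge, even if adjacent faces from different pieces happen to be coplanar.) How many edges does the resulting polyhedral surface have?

80

A 14-gonal pyramid: V=15, E=28, F=15.
Attach a decagonal antiprism (V=20, E=40, F=22) along a 3-gon: merge 3 vertices and 3 edges, delete both glued faces → V=32, E=65, F=35.
Attach a nonagonal pyramid (V=10, E=18, F=10) along a 3-gon: merge 3 vertices and 3 edges, delete both glued faces → V=39, E=80, F=43.
Check: V − E + F = 39 − 80 + 43 = 2.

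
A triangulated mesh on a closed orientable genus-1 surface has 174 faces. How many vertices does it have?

χ = 2 − 2·1 = 0, and every face is a triangle so 3F = 2E.
E = 3·174/2 = 261. Then V = 0 + E − F = 0 + 261 − 174 = 87.

87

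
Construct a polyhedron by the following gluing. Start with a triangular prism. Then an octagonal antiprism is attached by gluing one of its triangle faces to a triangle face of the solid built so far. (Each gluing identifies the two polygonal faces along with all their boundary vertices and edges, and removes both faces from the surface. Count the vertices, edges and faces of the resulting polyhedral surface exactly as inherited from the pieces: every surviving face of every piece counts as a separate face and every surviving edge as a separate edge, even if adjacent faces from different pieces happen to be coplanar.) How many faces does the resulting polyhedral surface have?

21

A triangular prism: V=6, E=9, F=5.
Attach an octagonal antiprism (V=16, E=32, F=18) along a 3-gon: merge 3 vertices and 3 edges, delete both glued faces → V=19, E=38, F=21.
Check: V − E + F = 19 − 38 + 21 = 2.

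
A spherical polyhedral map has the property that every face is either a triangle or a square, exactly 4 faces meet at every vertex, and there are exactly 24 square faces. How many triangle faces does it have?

Let x be the number of triangles; then F = 24 + x.
Edge–face incidences: 2E = 4·24 + 3·x = 96 + 3x.
Every vertex has degree 4, so 4V = 2E.
Euler: V − E + F = 2 ⇒ (2E)/4 − E + (24 + x) = 2.
Multiply by 8: 2·(2E) − 4·(2E) + 8·(24 + x) = 16, i.e. 192 + 8x − 2·(96 + 3x) = 16.
Collecting terms: 2x = 16, so x = 8.
Then 2E = 96 + 3·8 = 120, so E = 60, V = 2E/4 = 30, F = 24 + 8 = 32.

8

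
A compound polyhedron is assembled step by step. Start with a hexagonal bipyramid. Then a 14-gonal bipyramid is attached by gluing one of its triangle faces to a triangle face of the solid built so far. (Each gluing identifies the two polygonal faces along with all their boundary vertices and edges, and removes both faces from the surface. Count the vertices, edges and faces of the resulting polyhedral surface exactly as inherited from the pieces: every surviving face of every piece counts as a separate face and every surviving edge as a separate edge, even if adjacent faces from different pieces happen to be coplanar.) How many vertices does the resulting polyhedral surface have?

A hexagonal bipyramid: V=8, E=18, F=12.
Attach a 14-gonal bipyramid (V=16, E=42, F=28) along a 3-gon: merge 3 vertices and 3 edges, delete both glued faces → V=21, E=57, F=38.
Check: V − E + F = 21 − 57 + 38 = 2.

21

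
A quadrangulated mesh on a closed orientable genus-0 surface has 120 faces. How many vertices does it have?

χ = 2 − 2·0 = 2, and every face is a square so 4F = 2E.
E = 4·120/2 = 240. Then V = 2 + E − F = 2 + 240 − 120 = 122.

122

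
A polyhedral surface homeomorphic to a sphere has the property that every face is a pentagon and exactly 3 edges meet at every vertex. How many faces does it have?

Each face has 5 edges and each edge borders two faces, so 2E = 5F.
Each vertex has degree 3, so 3V = 2E and hence V = 5F/3.
Euler: V − E + F = 2 ⇒ (5F/3) − (5F/2) + F = 2.
Multiply by 6: (10 − 15 + 6)F = 12, i.e. 1F = 12.
So F = 12, E = 5·12/2 = 30, V = 5·12/3 = 20.

12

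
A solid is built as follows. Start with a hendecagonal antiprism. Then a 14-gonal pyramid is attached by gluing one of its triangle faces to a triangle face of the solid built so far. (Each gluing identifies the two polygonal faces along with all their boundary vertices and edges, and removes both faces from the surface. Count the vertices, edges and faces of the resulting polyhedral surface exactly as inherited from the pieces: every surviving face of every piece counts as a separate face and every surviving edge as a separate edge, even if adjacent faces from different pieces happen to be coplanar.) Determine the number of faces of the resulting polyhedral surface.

A hendecagonal antiprism: V=22, E=44, F=24.
Attach a 14-gonal pyramid (V=15, E=28, F=15) along a 3-gon: merge 3 vertices and 3 edges, delete both glued faces → V=34, E=69, F=37.
Check: V − E + F = 34 − 69 + 37 = 2.

37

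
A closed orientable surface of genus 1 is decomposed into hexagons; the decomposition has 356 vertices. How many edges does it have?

534

χ = 2 − 2·1 = 0, and every face is a hexagon so 6F = 2E.
V − E + F = 0 with E = 6F/2 gives 356 − (6/2 − 1)·F = 0, so F = 178 and E = 534.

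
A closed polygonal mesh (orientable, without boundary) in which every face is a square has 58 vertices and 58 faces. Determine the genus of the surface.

Every face is a square, so 2E = 4·58 = 232, giving E = 116.
χ = V − E + F = 58 − 116 + 58 = 0.
For a closed orientable surface χ = 2 − 2g, so g = (2 − (0))/2 = 1.

1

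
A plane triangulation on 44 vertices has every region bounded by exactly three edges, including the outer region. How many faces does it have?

84

In a plane triangulation 3F = 2E and V − E + F = 2, so F = 2V − 4 = 2·44 − 4 = 84.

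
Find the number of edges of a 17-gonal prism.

51

A prism on an n-gon has two n-gon bases and n rectangular sides: V = 2·17 = 34, E = 3·17 = 51, F = 17 + 2 = 19.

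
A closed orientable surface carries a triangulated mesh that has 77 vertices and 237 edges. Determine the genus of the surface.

Every face is a triangle and each edge borders two faces, so 3F = 2·237, giving F = 158.
χ = V − E + F = 77 − 237 + 158 = -2.
For a closed orientable surface χ = 2 − 2g, so g = (2 − (-2))/2 = 2.

2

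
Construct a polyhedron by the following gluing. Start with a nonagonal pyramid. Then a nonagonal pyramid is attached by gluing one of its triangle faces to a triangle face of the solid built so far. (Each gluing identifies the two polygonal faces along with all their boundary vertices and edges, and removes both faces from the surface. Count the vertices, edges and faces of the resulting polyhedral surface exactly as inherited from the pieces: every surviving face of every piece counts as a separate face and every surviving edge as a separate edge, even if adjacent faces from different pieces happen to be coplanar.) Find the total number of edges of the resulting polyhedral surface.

33

A nonagonal pyramid: V=10, E=18, F=10.
Attach a nonagonal pyramid (V=10, E=18, F=10) along a 3-gon: merge 3 vertices and 3 edges, delete both glued faces → V=17, E=33, F=18.
Check: V − E + F = 17 − 33 + 18 = 2.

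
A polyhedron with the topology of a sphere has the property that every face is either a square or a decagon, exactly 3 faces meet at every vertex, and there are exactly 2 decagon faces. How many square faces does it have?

10

Let x be the number of squares; then F = 2 + x.
Edge–face incidences: 2E = 10·2 + 4·x = 20 + 4x.
Every vertex has degree 3, so 3V = 2E.
Euler: V − E + F = 2 ⇒ (2E)/3 − E + (2 + x) = 2.
Multiply by 6: 2·(2E) − 3·(2E) + 6·(2 + x) = 12, i.e. 12 + 6x − (20 + 4x) = 12.
Collecting terms: 2x − 8 = 12, so 2x = 20, so x = 10.
Then 2E = 20 + 4·10 = 60, so E = 30, V = 2E/3 = 20, F = 2 + 10 = 12.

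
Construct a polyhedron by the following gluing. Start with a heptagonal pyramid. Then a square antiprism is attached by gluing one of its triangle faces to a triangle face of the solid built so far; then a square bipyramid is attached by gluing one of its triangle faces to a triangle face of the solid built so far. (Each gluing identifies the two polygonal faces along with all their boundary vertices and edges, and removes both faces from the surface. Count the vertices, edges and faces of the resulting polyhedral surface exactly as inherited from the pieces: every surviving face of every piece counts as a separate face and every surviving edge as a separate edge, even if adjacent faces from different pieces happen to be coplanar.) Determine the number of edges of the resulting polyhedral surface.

A heptagonal pyramid: V=8, E=14, F=8.
Attach a square antiprism (V=8, E=16, F=10) along a 3-gon: merge 3 vertices and 3 edges, delete both glued faces → V=13, E=27, F=16.
Attach a square bipyramid (V=6, E=12, F=8) along a 3-gon: merge 3 vertices and 3 edges, delete both glued faces → V=16, E=36, F=22.
Check: V − E + F = 16 − 36 + 22 = 2.

36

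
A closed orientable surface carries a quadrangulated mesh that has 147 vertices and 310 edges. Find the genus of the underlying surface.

Every face is a square and each edge borders two faces, so 4F = 2·310, giving F = 155.
χ = V − E + F = 147 − 310 + 155 = -8.
For a closed orientable surface χ = 2 − 2g, so g = (2 − (-8))/2 = 5.

5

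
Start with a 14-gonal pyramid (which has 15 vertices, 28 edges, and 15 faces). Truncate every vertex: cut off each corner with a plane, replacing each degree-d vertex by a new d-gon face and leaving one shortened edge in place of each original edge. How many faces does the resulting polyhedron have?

30

Truncation replaces each original edge-end by a new vertex, so V′ = 2E = 56.
Each original edge survives, and each old vertex of degree d contributes d new edges; summing degrees gives Σd = 2E, so E′ = E + 2E = 3E = 84.
Each original face survives and each original vertex becomes one new face: F′ = F + V = 30.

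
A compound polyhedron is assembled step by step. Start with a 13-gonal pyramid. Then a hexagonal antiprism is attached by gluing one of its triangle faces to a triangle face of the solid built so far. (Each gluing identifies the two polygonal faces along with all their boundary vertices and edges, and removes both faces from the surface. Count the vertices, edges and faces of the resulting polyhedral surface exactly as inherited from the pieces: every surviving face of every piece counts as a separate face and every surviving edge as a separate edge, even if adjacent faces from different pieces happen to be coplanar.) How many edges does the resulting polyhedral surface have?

A 13-gonal pyramid: V=14, E=26, F=14.
Attach a hexagonal antiprism (V=12, E=24, F=14) along a 3-gon: merge 3 vertices and 3 edges, delete both glued faces → V=23, E=47, F=26.
Check: V − E + F = 23 − 47 + 26 = 2.

47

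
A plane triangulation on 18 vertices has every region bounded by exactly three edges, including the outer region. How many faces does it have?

32

In a plane triangulation 3F = 2E and V − E + F = 2, so F = 2V − 4 = 2·18 − 4 = 32.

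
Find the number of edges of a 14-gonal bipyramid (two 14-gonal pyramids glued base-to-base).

A bipyramid over an n-gon has 2n triangular faces and n + 2 vertices: V = 14 + 2 = 16, E = 3·14 = 42, F = 2·14 = 28.
Check: V − E + F = 16 − 42 + 28 = 2.

42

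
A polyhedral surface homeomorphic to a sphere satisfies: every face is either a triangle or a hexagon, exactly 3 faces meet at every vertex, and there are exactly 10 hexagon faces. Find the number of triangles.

4

Let x be the number of triangles; then F = 10 + x.
Edge–face incidences: 2E = 6·10 + 3·x = 60 + 3x.
Every vertex has degree 3, so 3V = 2E.
Euler: V − E + F = 2 ⇒ (2E)/3 − E + (10 + x) = 2.
Multiply by 6: 2·(2E) − 3·(2E) + 6·(10 + x) = 12, i.e. 60 + 6x − (60 + 3x) = 12.
Collecting terms: 3x = 12, so x = 4.
Then 2E = 60 + 3·4 = 72, so E = 36, V = 2E/3 = 24, F = 10 + 4 = 14.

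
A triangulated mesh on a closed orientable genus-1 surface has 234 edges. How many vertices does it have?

χ = 2 − 2·1 = 0, and every face is a triangle so 3F = 2E.
F = 2E/3 = 156. Then V = 0 + E − F = 0 + 234 − 156 = 78.

78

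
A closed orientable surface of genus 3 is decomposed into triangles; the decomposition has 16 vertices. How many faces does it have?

40

χ = 2 − 2·3 = -4, and every face is a triangle so 3F = 2E.
V − E + F = -4 with E = 3F/2 gives 16 − (3/2 − 1)·F = -4, so F = 40 and E = 60.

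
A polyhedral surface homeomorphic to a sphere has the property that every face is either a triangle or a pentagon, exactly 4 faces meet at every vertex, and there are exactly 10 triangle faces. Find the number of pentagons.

Let x be the number of pentagons; then F = 10 + x.
Edge–face incidences: 2E = 3·10 + 5·x = 30 + 5x.
Every vertex has degree 4, so 4V = 2E.
Euler: V − E + F = 2 ⇒ (2E)/4 − E + (10 + x) = 2.
Multiply by 8: 2·(2E) − 4·(2E) + 8·(10 + x) = 16, i.e. 80 + 8x − 2·(30 + 5x) = 16.
Collecting terms: −2x + 20 = 16, so −2x = −4, so x = 2.
Then 2E = 30 + 5·2 = 40, so E = 20, V = 2E/4 = 10, F = 10 + 2 = 12.

2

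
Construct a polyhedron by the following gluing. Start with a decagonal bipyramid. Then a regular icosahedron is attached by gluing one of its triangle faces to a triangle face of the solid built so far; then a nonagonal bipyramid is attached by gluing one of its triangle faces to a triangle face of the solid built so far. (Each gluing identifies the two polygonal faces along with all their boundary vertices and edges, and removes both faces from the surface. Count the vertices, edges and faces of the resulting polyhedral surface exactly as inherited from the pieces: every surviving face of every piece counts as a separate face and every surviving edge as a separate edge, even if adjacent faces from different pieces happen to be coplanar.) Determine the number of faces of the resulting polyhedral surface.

A decagonal bipyramid: V=12, E=30, F=20.
Attach a regular icosahedron (V=12, E=30, F=20) along a 3-gon: merge 3 vertices and 3 edges, delete both glued faces → V=21, E=57, F=38.
Attach a nonagonal bipyramid (V=11, E=27, F=18) along a 3-gon: merge 3 vertices and 3 edges, delete both glued faces → V=29, E=81, F=54.
Check: V − E + F = 29 − 81 + 54 = 2.

54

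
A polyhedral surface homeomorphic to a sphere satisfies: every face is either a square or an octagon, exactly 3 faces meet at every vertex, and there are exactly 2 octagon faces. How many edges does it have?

24

Let x be the number of squares; then F = 2 + x.
Edge–face incidences: 2E = 8·2 + 4·x = 16 + 4x.
Every vertex has degree 3, so 3V = 2E.
Euler: V − E + F = 2 ⇒ (2E)/3 − E + (2 + x) = 2.
Multiply by 6: 2·(2E) − 3·(2E) + 6·(2 + x) = 12, i.e. 12 + 6x − (16 + 4x) = 12.
Collecting terms: 2x − 4 = 12, so 2x = 16, so x = 8.
Then 2E = 16 + 4·8 = 48, so E = 24, V = 2E/3 = 16, F = 2 + 8 = 10.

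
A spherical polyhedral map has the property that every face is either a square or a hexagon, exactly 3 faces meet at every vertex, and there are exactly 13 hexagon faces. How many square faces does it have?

6

Let x be the number of squares; then F = 13 + x.
Edge–face incidences: 2E = 6·13 + 4·x = 78 + 4x.
Every vertex has degree 3, so 3V = 2E.
Euler: V − E + F = 2 ⇒ (2E)/3 − E + (13 + x) = 2.
Multiply by 6: 2·(2E) − 3·(2E) + 6·(13 + x) = 12, i.e. 78 + 6x − (78 + 4x) = 12.
Collecting terms: 2x = 12, so x = 6.
Then 2E = 78 + 4·6 = 102, so E = 51, V = 2E/3 = 34, F = 13 + 6 = 19.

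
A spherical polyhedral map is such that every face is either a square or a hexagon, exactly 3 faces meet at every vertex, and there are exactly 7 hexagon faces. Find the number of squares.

6

Let x be the number of squares; then F = 7 + x.
Edge–face incidences: 2E = 6·7 + 4·x = 42 + 4x.
Every vertex has degree 3, so 3V = 2E.
Euler: V − E + F = 2 ⇒ (2E)/3 − E + (7 + x) = 2.
Multiply by 6: 2·(2E) − 3·(2E) + 6·(7 + x) = 12, i.e. 42 + 6x − (42 + 4x) = 12.
Collecting terms: 2x = 12, so x = 6.
Then 2E = 42 + 4·6 = 66, so E = 33, V = 2E/3 = 22, F = 7 + 6 = 13.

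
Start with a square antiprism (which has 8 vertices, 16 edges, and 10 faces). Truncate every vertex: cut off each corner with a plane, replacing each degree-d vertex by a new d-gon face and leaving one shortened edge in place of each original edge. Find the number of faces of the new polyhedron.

Truncation replaces each original edge-end by a new vertex, so V′ = 2E = 32.
Each original edge survives, and each old vertex of degree d contributes d new edges; summing degrees gives Σd = 2E, so E′ = E + 2E = 3E = 48.
Each original face survives and each original vertex becomes one new face: F′ = F + V = 18.

18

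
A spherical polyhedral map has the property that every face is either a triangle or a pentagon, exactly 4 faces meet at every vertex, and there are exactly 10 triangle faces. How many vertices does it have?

10

Let x be the number of pentagons; then F = 10 + x.
Edge–face incidences: 2E = 3·10 + 5·x = 30 + 5x.
Every vertex has degree 4, so 4V = 2E.
Euler: V − E + F = 2 ⇒ (2E)/4 − E + (10 + x) = 2.
Multiply by 8: 2·(2E) − 4·(2E) + 8·(10 + x) = 16, i.e. 80 + 8x − 2·(30 + 5x) = 16.
Collecting terms: −2x + 20 = 16, so −2x = −4, so x = 2.
Then 2E = 30 + 5·2 = 40, so E = 20, V = 2E/4 = 10, F = 10 + 2 = 12.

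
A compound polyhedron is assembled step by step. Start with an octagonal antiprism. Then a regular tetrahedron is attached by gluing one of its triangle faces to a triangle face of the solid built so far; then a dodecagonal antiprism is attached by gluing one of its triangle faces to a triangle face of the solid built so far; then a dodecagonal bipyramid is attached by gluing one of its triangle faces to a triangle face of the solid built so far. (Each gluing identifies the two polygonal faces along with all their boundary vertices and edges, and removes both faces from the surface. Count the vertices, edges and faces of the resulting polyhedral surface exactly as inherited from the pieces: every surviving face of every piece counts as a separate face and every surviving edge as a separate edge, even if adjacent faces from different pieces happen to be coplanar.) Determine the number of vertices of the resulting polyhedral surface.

An octagonal antiprism: V=16, E=32, F=18.
Attach a regular tetrahedron (V=4, E=6, F=4) along a 3-gon: merge 3 vertices and 3 edges, delete both glued faces → V=17, E=35, F=20.
Attach a dodecagonal antiprism (V=24, E=48, F=26) along a 3-gon: merge 3 vertices and 3 edges, delete both glued faces → V=38, E=80, F=44.
Attach a dodecagonal bipyramid (V=14, E=36, F=24) along a 3-gon: merge 3 vertices and 3 edges, delete both glued faces → V=49, E=113, F=66.
Check: V − E + F = 49 − 113 + 66 = 2.

49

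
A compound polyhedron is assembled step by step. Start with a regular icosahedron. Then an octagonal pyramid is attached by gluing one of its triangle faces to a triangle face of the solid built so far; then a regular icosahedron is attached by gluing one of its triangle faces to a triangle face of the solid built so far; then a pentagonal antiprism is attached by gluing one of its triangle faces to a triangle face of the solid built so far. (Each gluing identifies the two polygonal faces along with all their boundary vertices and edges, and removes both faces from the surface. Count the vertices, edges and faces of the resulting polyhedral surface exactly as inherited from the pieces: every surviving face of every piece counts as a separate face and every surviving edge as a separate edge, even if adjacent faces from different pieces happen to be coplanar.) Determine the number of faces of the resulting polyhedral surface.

55

A regular icosahedron: V=12, E=30, F=20.
Attach an octagonal pyramid (V=9, E=16, F=9) along a 3-gon: merge 3 vertices and 3 edges, delete both glued faces → V=18, E=43, F=27.
Attach a regular icosahedron (V=12, E=30, F=20) along a 3-gon: merge 3 vertices and 3 edges, delete both glued faces → V=27, E=70, F=45.
Attach a pentagonal antiprism (V=10, E=20, F=12) along a 3-gon: merge 3 vertices and 3 edges, delete both glued faces → V=34, E=87, F=55.
Check: V − E + F = 34 − 87 + 55 = 2.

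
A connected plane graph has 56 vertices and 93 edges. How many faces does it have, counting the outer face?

Euler's formula for a connected plane graph: V − E + F = 2, so F = 2 − 56 + 93 = 39.

39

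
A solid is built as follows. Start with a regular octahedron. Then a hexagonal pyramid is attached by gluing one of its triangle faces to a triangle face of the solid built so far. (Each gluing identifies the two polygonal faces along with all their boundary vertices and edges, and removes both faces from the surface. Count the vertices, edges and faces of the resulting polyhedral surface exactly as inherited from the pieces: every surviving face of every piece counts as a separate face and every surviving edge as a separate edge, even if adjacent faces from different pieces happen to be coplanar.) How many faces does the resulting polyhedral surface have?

A regular octahedron: V=6, E=12, F=8.
Attach a hexagonal pyramid (V=7, E=12, F=7) along a 3-gon: merge 3 vertices and 3 edges, delete both glued faces → V=10, E=21, F=13.
Check: V − E + F = 10 − 21 + 13 = 2.

13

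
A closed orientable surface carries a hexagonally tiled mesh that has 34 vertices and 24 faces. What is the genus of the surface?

8

Every face is a hexagon, so 2E = 6·24 = 144, giving E = 72.
χ = V − E + F = 34 − 72 + 24 = -14.
For a closed orientable surface χ = 2 − 2g, so g = (2 − (-14))/2 = 8.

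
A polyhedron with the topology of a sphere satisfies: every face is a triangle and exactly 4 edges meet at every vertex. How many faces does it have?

8

Each face has 3 edges and each edge borders two faces, so 2E = 3F.
Each vertex has degree 4, so 4V = 2E and hence V = 3F/4.
Euler: V − E + F = 2 ⇒ (3F/4) − (3F/2) + F = 2.
Multiply by 8: (6 − 12 + 8)F = 16, i.e. 2F = 16.
So F = 8, E = 3·8/2 = 12, V = 3·8/4 = 6.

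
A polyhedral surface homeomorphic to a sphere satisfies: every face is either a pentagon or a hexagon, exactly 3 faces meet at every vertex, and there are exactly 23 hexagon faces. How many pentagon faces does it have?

12

Let x be the number of pentagons; then F = 23 + x.
Edge–face incidences: 2E = 6·23 + 5·x = 138 + 5x.
Every vertex has degree 3, so 3V = 2E.
Euler: V − E + F = 2 ⇒ (2E)/3 − E + (23 + x) = 2.
Multiply by 6: 2·(2E) − 3·(2E) + 6·(23 + x) = 12, i.e. 138 + 6x − (138 + 5x) = 12.
Collecting terms: x = 12.
Then 2E = 138 + 5·12 = 198, so E = 99, V = 2E/3 = 66, F = 23 + 12 = 35.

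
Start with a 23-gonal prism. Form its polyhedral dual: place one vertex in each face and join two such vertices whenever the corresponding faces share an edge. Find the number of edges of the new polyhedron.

The base solid has V = 46, E = 69, F = 25.
The dual swaps V and F and preserves E: V′ = F = 25, E′ = E = 69, F′ = V = 46.

69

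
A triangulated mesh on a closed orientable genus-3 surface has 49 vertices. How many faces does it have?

106

χ = 2 − 2·3 = -4, and every face is a triangle so 3F = 2E.
V − E + F = -4 with E = 3F/2 gives 49 − (3/2 − 1)·F = -4, so F = 106 and E = 159.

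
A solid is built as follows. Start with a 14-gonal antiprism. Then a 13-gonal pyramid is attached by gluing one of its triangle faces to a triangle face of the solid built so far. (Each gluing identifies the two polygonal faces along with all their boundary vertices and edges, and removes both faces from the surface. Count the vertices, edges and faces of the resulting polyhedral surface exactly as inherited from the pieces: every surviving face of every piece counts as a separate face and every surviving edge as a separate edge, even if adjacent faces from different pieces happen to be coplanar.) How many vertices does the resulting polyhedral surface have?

A 14-gonal antiprism: V=28, E=56, F=30.
Attach a 13-gonal pyramid (V=14, E=26, F=14) along a 3-gon: merge 3 vertices and 3 edges, delete both glued faces → V=39, E=79, F=42.
Check: V − E + F = 39 − 79 + 42 = 2.

39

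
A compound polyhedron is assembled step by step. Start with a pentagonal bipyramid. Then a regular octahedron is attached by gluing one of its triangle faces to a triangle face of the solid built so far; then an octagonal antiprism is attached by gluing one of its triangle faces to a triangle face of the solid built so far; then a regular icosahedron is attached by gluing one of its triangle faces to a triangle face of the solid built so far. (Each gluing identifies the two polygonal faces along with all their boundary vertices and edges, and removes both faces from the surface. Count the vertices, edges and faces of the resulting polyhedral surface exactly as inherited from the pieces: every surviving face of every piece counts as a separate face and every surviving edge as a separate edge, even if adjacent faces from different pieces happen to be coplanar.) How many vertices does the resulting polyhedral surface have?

A pentagonal bipyramid: V=7, E=15, F=10.
Attach a regular octahedron (V=6, E=12, F=8) along a 3-gon: merge 3 vertices and 3 edges, delete both glued faces → V=10, E=24, F=16.
Attach an octagonal antiprism (V=16, E=32, F=18) along a 3-gon: merge 3 vertices and 3 edges, delete both glued faces → V=23, E=53, F=32.
Attach a regular icosahedron (V=12, E=30, F=20) along a 3-gon: merge 3 vertices and 3 edges, delete both glued faces → V=32, E=80, F=50.
Check: V − E + F = 32 − 80 + 50 = 2.

32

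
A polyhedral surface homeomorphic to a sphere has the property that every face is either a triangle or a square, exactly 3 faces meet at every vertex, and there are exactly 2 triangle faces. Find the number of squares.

3

Let x be the number of squares; then F = 2 + x.
Edge–face incidences: 2E = 3·2 + 4·x = 6 + 4x.
Every vertex has degree 3, so 3V = 2E.
Euler: V − E + F = 2 ⇒ (2E)/3 − E + (2 + x) = 2.
Multiply by 6: 2·(2E) − 3·(2E) + 6·(2 + x) = 12, i.e. 12 + 6x − (6 + 4x) = 12.
Collecting terms: 2x + 6 = 12, so 2x = 6, so x = 3.
Then 2E = 6 + 4·3 = 18, so E = 9, V = 2E/3 = 6, F = 2 + 3 = 5.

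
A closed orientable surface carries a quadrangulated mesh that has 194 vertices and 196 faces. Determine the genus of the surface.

Every face is a square, so 2E = 4·196 = 784, giving E = 392.
χ = V − E + F = 194 − 392 + 196 = -2.
For a closed orientable surface χ = 2 − 2g, so g = (2 − (-2))/2 = 2.

2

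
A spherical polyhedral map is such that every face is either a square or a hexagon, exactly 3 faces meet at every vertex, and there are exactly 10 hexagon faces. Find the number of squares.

6

Let x be the number of squares; then F = 10 + x.
Edge–face incidences: 2E = 6·10 + 4·x = 60 + 4x.
Every vertex has degree 3, so 3V = 2E.
Euler: V − E + F = 2 ⇒ (2E)/3 − E + (10 + x) = 2.
Multiply by 6: 2·(2E) − 3·(2E) + 6·(10 + x) = 12, i.e. 60 + 6x − (60 + 4x) = 12.
Collecting terms: 2x = 12, so x = 6.
Then 2E = 60 + 4·6 = 84, so E = 42, V = 2E/3 = 28, F = 10 + 6 = 16.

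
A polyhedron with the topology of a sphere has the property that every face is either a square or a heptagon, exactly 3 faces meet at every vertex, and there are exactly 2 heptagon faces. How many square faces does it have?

Let x be the number of squares; then F = 2 + x.
Edge–face incidences: 2E = 7·2 + 4·x = 14 + 4x.
Every vertex has degree 3, so 3V = 2E.
Euler: V − E + F = 2 ⇒ (2E)/3 − E + (2 + x) = 2.
Multiply by 6: 2·(2E) − 3·(2E) + 6·(2 + x) = 12, i.e. 12 + 6x − (14 + 4x) = 12.
Collecting terms: 2x − 2 = 12, so 2x = 14, so x = 7.
Then 2E = 14 + 4·7 = 42, so E = 21, V = 2E/3 = 14, F = 2 + 7 = 9.

7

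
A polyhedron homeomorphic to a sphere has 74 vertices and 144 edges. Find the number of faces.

Here V − E + F = 2.
F = 2 − V + E = 2 − 74 + 144 = 72.

72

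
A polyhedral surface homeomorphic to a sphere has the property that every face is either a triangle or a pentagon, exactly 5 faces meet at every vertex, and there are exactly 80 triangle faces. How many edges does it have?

150

Let x be the number of pentagons; then F = 80 + x.
Edge–face incidences: 2E = 3·80 + 5·x = 240 + 5x.
Every vertex has degree 5, so 5V = 2E.
Euler: V − E + F = 2 ⇒ (2E)/5 − E + (80 + x) = 2.
Multiply by 10: 2·(2E) − 5·(2E) + 10·(80 + x) = 20, i.e. 800 + 10x − 3·(240 + 5x) = 20.
Collecting terms: −5x + 80 = 20, so −5x = −60, so x = 12.
Then 2E = 240 + 5·12 = 300, so E = 150, V = 2E/5 = 60, F = 80 + 12 = 92.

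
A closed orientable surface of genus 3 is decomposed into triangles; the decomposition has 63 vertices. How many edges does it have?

χ = 2 − 2·3 = -4, and every face is a triangle so 3F = 2E.
V − E + F = -4 with E = 3F/2 gives 63 − (3/2 − 1)·F = -4, so F = 134 and E = 201.

201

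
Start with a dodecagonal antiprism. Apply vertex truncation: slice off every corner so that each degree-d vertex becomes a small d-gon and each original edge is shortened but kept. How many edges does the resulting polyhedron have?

144

The base solid has V = 24, E = 48, F = 26.
Truncation replaces each original edge-end by a new vertex, so V′ = 2E = 96.
Each original edge survives, and each old vertex of degree d contributes d new edges; summing degrees gives Σd = 2E, so E′ = E + 2E = 3E = 144.
Each original face survives and each original vertex becomes one new face: F′ = F + V = 50.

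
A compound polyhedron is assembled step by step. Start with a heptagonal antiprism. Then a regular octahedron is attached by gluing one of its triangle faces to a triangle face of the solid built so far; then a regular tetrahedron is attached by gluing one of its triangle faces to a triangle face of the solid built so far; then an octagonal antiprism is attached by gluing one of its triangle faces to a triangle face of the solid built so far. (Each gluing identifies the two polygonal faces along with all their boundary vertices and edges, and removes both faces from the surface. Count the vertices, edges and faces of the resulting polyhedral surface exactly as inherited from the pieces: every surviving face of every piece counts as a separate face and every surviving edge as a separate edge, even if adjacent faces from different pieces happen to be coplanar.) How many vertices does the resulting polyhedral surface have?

31

A heptagonal antiprism: V=14, E=28, F=16.
Attach a regular octahedron (V=6, E=12, F=8) along a 3-gon: merge 3 vertices and 3 edges, delete both glued faces → V=17, E=37, F=22.
Attach a regular tetrahedron (V=4, E=6, F=4) along a 3-gon: merge 3 vertices and 3 edges, delete both glued faces → V=18, E=40, F=24.
Attach an octagonal antiprism (V=16, E=32, F=18) along a 3-gon: merge 3 vertices and 3 edges, delete both glued faces → V=31, E=69, F=40.
Check: V − E + F = 31 − 69 + 40 = 2.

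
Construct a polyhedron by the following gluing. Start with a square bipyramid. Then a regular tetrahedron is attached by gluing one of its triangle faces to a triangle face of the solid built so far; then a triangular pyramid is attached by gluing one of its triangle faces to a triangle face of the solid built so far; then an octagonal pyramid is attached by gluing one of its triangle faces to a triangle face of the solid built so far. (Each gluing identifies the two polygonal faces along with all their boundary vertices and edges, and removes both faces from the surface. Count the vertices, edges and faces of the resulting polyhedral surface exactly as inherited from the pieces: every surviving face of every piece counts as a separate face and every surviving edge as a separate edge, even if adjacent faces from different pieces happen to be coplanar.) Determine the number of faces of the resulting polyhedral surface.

19

A square bipyramid: V=6, E=12, F=8.
Attach a regular tetrahedron (V=4, E=6, F=4) along a 3-gon: merge 3 vertices and 3 edges, delete both glued faces → V=7, E=15, F=10.
Attach a triangular pyramid (V=4, E=6, F=4) along a 3-gon: merge 3 vertices and 3 edges, delete both glued faces → V=8, E=18, F=12.
Attach an octagonal pyramid (V=9, E=16, F=9) along a 3-gon: merge 3 vertices and 3 edges, delete both glued faces → V=14, E=31, F=19.
Check: V − E + F = 14 − 31 + 19 = 2.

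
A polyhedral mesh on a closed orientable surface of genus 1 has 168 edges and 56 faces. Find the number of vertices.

For a closed orientable surface of genus 1, χ = 2 − 2·1 = 0.
V = 0 + E − F = 0 + 168 − 56 = 112.

112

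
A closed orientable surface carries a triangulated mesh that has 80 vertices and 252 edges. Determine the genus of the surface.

3

Every face is a triangle and each edge borders two faces, so 3F = 2·252, giving F = 168.
χ = V − E + F = 80 − 252 + 168 = -4.
For a closed orientable surface χ = 2 − 2g, so g = (2 − (-4))/2 = 3.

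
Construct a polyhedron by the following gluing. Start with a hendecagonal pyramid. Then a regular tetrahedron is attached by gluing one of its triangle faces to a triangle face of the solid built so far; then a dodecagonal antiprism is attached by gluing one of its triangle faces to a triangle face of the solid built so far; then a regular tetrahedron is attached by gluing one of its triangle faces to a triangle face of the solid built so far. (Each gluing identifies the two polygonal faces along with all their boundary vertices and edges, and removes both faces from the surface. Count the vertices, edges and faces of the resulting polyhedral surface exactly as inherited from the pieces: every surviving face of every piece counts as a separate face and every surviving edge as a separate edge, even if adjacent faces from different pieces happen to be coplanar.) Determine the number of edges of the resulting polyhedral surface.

73

A hendecagonal pyramid: V=12, E=22, F=12.
Attach a regular tetrahedron (V=4, E=6, F=4) along a 3-gon: merge 3 vertices and 3 edges, delete both glued faces → V=13, E=25, F=14.
Attach a dodecagonal antiprism (V=24, E=48, F=26) along a 3-gon: merge 3 vertices and 3 edges, delete both glued faces → V=34, E=70, F=38.
Attach a regular tetrahedron (V=4, E=6, F=4) along a 3-gon: merge 3 vertices and 3 edges, delete both glued faces → V=35, E=73, F=40.
Check: V − E + F = 35 − 73 + 40 = 2.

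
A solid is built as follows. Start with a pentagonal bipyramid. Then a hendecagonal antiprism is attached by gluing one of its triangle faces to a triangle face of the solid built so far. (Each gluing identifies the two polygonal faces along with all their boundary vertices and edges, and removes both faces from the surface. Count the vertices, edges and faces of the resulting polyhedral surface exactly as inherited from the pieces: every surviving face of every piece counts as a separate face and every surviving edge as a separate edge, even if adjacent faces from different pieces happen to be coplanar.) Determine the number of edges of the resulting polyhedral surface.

56

A pentagonal bipyramid: V=7, E=15, F=10.
Attach a hendecagonal antiprism (V=22, E=44, F=24) along a 3-gon: merge 3 vertices and 3 edges, delete both glued faces → V=26, E=56, F=32.
Check: V − E + F = 26 − 56 + 32 = 2.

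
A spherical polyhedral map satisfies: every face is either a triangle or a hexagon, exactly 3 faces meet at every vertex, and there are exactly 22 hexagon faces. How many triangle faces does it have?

Let x be the number of triangles; then F = 22 + x.
Edge–face incidences: 2E = 6·22 + 3·x = 132 + 3x.
Every vertex has degree 3, so 3V = 2E.
Euler: V − E + F = 2 ⇒ (2E)/3 − E + (22 + x) = 2.
Multiply by 6: 2·(2E) − 3·(2E) + 6·(22 + x) = 12, i.e. 132 + 6x − (132 + 3x) = 12.
Collecting terms: 3x = 12, so x = 4.
Then 2E = 132 + 3·4 = 144, so E = 72, V = 2E/3 = 48, F = 22 + 4 = 26.

4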